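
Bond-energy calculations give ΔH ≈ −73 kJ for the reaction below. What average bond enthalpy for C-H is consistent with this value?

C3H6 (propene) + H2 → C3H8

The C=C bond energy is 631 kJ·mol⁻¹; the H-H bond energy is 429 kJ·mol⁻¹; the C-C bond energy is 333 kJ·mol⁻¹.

D(C-H) ≈ 400 kJ/mol

Let D be the C-H bond energy.
Σ(broken) = 1×333 + 6×D + 1×631 + 1×429 = 1393 + 6D
Σ(formed) = 2×333 + 8×D = 666 + 8D
ΔH = Σ(broken) − Σ(formed) = (1393 + 6D) − (666 + 8D) = +727 − 2D
Setting this equal to −73 kJ gives 2D = 800, so D = 400 kJ/mol.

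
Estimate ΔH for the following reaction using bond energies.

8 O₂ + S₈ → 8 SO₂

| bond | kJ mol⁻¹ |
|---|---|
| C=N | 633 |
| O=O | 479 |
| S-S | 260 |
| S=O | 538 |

Bonds broken (reactants):
  O=O: 8 × 479 = 3832
  S-S: 8 × 260 = 2080
  Σ(broken) = 5912 kJ
Bonds formed (products):
  S=O: 16 × 538 = 8608
  Σ(formed) = 8608 kJ
ΔH = Σ(broken) − Σ(formed) = 5912 − 8608 = −2696 kJ

ΔH ≈ −2696 kJ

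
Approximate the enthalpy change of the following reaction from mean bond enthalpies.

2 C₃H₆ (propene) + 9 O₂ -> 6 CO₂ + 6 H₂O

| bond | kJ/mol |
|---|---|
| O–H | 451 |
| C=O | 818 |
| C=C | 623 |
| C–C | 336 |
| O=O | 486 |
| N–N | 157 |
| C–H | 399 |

Bonds broken (reactants):
  C–C: 2 × 336 = 672
  C–H: 12 × 399 = 4788
  C=C: 2 × 623 = 1246
  O=O: 9 × 486 = 4374
  Σ(broken) = 11080 kJ
Bonds formed (products):
  C=O: 12 × 818 = 9816
  O–H: 12 × 451 = 5412
  Σ(formed) = 15228 kJ
ΔH = Σ(broken) − Σ(formed) = 11080 − 15228 = −4148 kJ

ΔH ≈ −4148 kJ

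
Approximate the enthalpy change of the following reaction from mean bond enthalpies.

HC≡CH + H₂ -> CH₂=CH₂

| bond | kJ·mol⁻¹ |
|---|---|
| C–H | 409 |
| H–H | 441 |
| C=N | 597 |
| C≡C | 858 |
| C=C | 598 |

ΔH ≈ −117 kJ

Bonds broken (reactants):
  C≡C: 1 × 858 = 858
  C–H: 2 × 409 = 818
  H–H: 1 × 441 = 441
  Σ(broken) = 2117 kJ
Bonds formed (products):
  C–H: 4 × 409 = 1636
  C=C: 1 × 598 = 598
  Σ(formed) = 2234 kJ
ΔH = Σ(broken) − Σ(formed) = 2117 − 2234 = −117 kJ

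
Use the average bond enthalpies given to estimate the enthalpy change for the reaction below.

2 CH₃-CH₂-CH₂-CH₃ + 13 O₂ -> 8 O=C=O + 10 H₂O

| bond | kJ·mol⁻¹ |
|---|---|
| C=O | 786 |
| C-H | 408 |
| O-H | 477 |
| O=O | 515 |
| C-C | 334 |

Bonds broken (reactants):
  C-C: 6 × 334 = 2004
  C-H: 20 × 408 = 8160
  O=O: 13 × 515 = 6695
  Σ(broken) = 16859 kJ
Bonds formed (products):
  C=O: 16 × 786 = 12576
  O-H: 20 × 477 = 9540
  Σ(formed) = 22116 kJ
ΔH = Σ(broken) − Σ(formed) = 16859 − 22116 = −5257 kJ

ΔH ≈ −5257 kJ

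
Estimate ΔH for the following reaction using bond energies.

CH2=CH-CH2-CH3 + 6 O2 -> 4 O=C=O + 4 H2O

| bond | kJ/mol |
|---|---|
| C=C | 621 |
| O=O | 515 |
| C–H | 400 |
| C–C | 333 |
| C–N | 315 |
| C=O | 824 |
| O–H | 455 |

ΔH ≈ −2655 kJ

Bonds broken (reactants):
  C–C: 2 × 333 = 666
  C–H: 8 × 400 = 3200
  C=C: 1 × 621 = 621
  O=O: 6 × 515 = 3090
  Σ(broken) = 7577 kJ
Bonds formed (products):
  C=O: 8 × 824 = 6592
  O–H: 8 × 455 = 3640
  Σ(formed) = 10232 kJ
ΔH = Σ(broken) − Σ(formed) = 7577 − 10232 = −2655 kJ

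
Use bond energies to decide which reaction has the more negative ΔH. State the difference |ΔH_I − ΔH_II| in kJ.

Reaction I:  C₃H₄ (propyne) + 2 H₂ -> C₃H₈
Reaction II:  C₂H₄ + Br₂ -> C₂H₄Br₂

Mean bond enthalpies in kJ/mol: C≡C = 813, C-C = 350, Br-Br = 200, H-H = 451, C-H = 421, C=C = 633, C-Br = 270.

Reaction I, by 262 kJ

Reaction I:
  Bonds broken (reactants):
    C≡C: 1 × 813 = 813
    C-C: 1 × 350 = 350
    C-H: 4 × 421 = 1684
    H-H: 2 × 451 = 902
    Σ(broken) = 3749 kJ
  Bonds formed (products):
    C-C: 2 × 350 = 700
    C-H: 8 × 421 = 3368
    Σ(formed) = 4068 kJ
  ΔH_I = 3749 − 4068 = −319 kJ
Reaction II:
  Bonds broken (reactants):
    Br-Br: 1 × 200 = 200
    C-H: 4 × 421 = 1684
    C=C: 1 × 633 = 633
    Σ(broken) = 2517 kJ
  Bonds formed (products):
    C-Br: 2 × 270 = 540
    C-C: 1 × 350 = 350
    C-H: 4 × 421 = 1684
    Σ(formed) = 2574 kJ
  ΔH_II = 2517 − 2574 = −57 kJ
ΔH_I − ΔH_II = −262 kJ, so reaction I has the more negative ΔH; |ΔH_I − ΔH_II| = 262 kJ.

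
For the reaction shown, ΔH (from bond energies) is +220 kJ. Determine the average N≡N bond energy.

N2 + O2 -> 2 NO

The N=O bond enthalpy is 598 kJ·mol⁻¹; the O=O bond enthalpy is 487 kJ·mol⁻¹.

D(N≡N) ≈ 929 kJ/mol

Let D be the N≡N bond energy.
Σ(broken) = 1×D + 1×487 = 487 + D
Σ(formed) = 2×598 = 1196
ΔH = Σ(broken) − Σ(formed) = (487 + D) − (1196) = −709 + D
Setting this equal to +220 kJ gives D = 929 kJ/mol.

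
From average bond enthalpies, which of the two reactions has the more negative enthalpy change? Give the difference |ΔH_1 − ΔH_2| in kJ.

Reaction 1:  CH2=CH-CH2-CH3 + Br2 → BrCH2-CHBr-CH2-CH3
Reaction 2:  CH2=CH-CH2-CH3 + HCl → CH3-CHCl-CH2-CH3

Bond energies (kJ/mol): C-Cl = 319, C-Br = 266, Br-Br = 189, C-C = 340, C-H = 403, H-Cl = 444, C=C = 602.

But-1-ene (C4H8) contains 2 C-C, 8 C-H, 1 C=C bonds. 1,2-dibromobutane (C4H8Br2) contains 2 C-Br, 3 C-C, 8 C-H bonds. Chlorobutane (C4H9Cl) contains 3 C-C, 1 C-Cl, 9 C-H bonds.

Reaction 1:
  Bonds broken (reactants):
    Br-Br: 1 × 189 = 189
    C-C: 2 × 340 = 680
    C-H: 8 × 403 = 3224
    C=C: 1 × 602 = 602
    Σ(broken) = 4695 kJ
  Bonds formed (products):
    C-Br: 2 × 266 = 532
    C-C: 3 × 340 = 1020
    C-H: 8 × 403 = 3224
    Σ(formed) = 4776 kJ
  ΔH_1 = 4695 − 4776 = −81 kJ
Reaction 2:
  Bonds broken (reactants):
    C-C: 2 × 340 = 680
    C-H: 8 × 403 = 3224
    C=C: 1 × 602 = 602
    H-Cl: 1 × 444 = 444
    Σ(broken) = 4950 kJ
  Bonds formed (products):
    C-C: 3 × 340 = 1020
    C-Cl: 1 × 319 = 319
    C-H: 9 × 403 = 3627
    Σ(formed) = 4966 kJ
  ΔH_2 = 4950 − 4966 = −16 kJ
ΔH_1 − ΔH_2 = −65 kJ, so reaction 1 has the more negative ΔH; |ΔH_1 − ΔH_2| = 65 kJ.

Reaction 1, by 65 kJ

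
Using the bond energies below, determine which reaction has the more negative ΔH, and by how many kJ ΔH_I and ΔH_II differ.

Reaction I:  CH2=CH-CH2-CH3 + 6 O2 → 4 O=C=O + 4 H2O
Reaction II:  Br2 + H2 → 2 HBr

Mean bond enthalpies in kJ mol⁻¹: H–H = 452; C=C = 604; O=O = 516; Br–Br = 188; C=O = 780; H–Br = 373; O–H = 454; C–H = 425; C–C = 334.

Reaction I:
  Bonds broken (reactants):
    C–C: 2 × 334 = 668
    C–H: 8 × 425 = 3400
    C=C: 1 × 604 = 604
    O=O: 6 × 516 = 3096
    Σ(broken) = 7768 kJ
  Bonds formed (products):
    C=O: 8 × 780 = 6240
    O–H: 8 × 454 = 3632
    Σ(formed) = 9872 kJ
  ΔH_I = 7768 − 9872 = −2104 kJ
Reaction II:
  Bonds broken (reactants):
    Br–Br: 1 × 188 = 188
    H–H: 1 × 452 = 452
    Σ(broken) = 640 kJ
  Bonds formed (products):
    H–Br: 2 × 373 = 746
    Σ(formed) = 746 kJ
  ΔH_II = 640 − 746 = −106 kJ
ΔH_I − ΔH_II = −1998 kJ, so reaction I has the more negative ΔH; |ΔH_I − ΔH_II| = 1998 kJ.

Reaction I, by 1998 kJ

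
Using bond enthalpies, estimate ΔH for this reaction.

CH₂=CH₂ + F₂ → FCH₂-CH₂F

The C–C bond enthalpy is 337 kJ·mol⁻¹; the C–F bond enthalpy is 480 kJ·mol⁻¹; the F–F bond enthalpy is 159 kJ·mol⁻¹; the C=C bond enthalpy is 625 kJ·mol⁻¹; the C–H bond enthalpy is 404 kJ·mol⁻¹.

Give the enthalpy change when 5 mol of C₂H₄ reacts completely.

ΔH = −2565 kJ

Bonds broken (reactants):
  C–H: 4 × 404 = 1616
  C=C: 1 × 625 = 625
  F–F: 1 × 159 = 159
  Σ(broken) = 2400 kJ
Bonds formed (products):
  C–C: 1 × 337 = 337
  C–F: 2 × 480 = 960
  C–H: 4 × 404 = 1616
  Σ(formed) = 2913 kJ
ΔH = Σ(broken) − Σ(formed) = 2400 − 2913 = −513 kJ
For 5× the reaction as written: 5 × (−513) = −2565 kJ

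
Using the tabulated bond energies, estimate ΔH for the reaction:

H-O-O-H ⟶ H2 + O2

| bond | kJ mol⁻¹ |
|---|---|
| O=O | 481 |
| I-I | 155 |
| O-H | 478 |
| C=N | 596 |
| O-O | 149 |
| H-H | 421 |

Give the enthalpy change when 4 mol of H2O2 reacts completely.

ΔH = +812 kJ

Bonds broken (reactants):
  O-H: 2 × 478 = 956
  O-O: 1 × 149 = 149
  Σ(broken) = 1105 kJ
Bonds formed (products):
  H-H: 1 × 421 = 421
  O=O: 1 × 481 = 481
  Σ(formed) = 902 kJ
ΔH = Σ(broken) − Σ(formed) = 1105 − 902 = +203 kJ
For 4× the reaction as written: 4 × (+203) = +812 kJ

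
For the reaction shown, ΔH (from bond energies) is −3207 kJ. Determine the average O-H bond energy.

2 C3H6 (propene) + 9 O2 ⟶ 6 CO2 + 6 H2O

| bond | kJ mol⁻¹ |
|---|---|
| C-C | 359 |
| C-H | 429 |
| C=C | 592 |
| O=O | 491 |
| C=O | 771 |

D(O-H) ≈ 452 kJ/mol

Let D be the O-H bond energy.
Σ(broken) = 2×359 + 12×429 + 2×592 + 9×491 = 11469
Σ(formed) = 12×771 + 12×D = 9252 + 12D
ΔH = Σ(broken) − Σ(formed) = (11469) − (9252 + 12D) = +2217 − 12D
Setting this equal to −3207 kJ gives 12D = 5424, so D = 452 kJ/mol.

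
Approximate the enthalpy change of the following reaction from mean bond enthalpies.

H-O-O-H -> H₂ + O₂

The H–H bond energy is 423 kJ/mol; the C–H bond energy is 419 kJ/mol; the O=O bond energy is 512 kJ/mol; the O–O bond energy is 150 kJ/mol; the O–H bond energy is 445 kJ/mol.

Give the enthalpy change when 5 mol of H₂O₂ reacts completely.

Bonds broken (reactants):
  O–H: 2 × 445 = 890
  O–O: 1 × 150 = 150
  Σ(broken) = 1040 kJ
Bonds formed (products):
  H–H: 1 × 423 = 423
  O=O: 1 × 512 = 512
  Σ(formed) = 935 kJ
ΔH = Σ(broken) − Σ(formed) = 1040 − 935 = +105 kJ
For 5× the reaction as written: 5 × (+105) = +525 kJ

ΔH = +525 kJ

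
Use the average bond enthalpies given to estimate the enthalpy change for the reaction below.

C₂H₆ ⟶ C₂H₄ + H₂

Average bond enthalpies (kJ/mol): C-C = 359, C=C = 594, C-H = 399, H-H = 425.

ΔH ≈ +138 kJ

Bonds broken (reactants):
  C-C: 1 × 359 = 359
  C-H: 6 × 399 = 2394
  Σ(broken) = 2753 kJ
Bonds formed (products):
  C-H: 4 × 399 = 1596
  C=C: 1 × 594 = 594
  H-H: 1 × 425 = 425
  Σ(formed) = 2615 kJ
ΔH = Σ(broken) − Σ(formed) = 2753 − 2615 = +138 kJ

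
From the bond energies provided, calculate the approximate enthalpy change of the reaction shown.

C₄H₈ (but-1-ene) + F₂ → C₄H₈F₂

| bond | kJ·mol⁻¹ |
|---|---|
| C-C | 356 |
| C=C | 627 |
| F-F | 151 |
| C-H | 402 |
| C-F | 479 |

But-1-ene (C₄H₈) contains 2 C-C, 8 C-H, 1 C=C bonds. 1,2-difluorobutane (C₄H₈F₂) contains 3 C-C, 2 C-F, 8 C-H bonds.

ΔH ≈ −536 kJ

Bonds broken (reactants):
  C-C: 2 × 356 = 712
  C-H: 8 × 402 = 3216
  C=C: 1 × 627 = 627
  F-F: 1 × 151 = 151
  Σ(broken) = 4706 kJ
Bonds formed (products):
  C-C: 3 × 356 = 1068
  C-F: 2 × 479 = 958
  C-H: 8 × 402 = 3216
  Σ(formed) = 5242 kJ
ΔH = Σ(broken) − Σ(formed) = 4706 − 5242 = −536 kJ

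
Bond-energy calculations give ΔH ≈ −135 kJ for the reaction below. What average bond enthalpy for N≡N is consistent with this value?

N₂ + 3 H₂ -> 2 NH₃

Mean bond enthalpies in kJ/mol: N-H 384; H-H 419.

Let D be the N≡N bond energy.
Σ(broken) = 3×419 + 1×D = 1257 + D
Σ(formed) = 6×384 = 2304
ΔH = Σ(broken) − Σ(formed) = (1257 + D) − (2304) = −1047 + D
Setting this equal to −135 kJ gives D = 912 kJ/mol.

D(N≡N) ≈ 912 kJ/mol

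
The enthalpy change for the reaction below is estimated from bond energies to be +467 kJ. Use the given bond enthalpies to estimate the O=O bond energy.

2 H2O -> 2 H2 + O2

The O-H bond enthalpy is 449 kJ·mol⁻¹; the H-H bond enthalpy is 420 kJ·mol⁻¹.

Let D be the O=O bond energy.
Σ(broken) = 4×449 = 1796
Σ(formed) = 2×420 + 1×D = 840 + D
ΔH = Σ(broken) − Σ(formed) = (1796) − (840 + D) = +956 − D
Setting this equal to +467 kJ gives D = 489 kJ/mol.

D(O=O) ≈ 489 kJ/mol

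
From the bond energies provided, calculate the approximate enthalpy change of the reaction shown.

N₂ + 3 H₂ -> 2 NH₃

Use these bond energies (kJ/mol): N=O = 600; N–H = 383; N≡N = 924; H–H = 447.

ΔH ≈ −33 kJ

Bonds broken (reactants):
  H–H: 3 × 447 = 1341
  N≡N: 1 × 924 = 924
  Σ(broken) = 2265 kJ
Bonds formed (products):
  N–H: 6 × 383 = 2298
  Σ(formed) = 2298 kJ
ΔH = Σ(broken) − Σ(formed) = 2265 − 2298 = −33 kJ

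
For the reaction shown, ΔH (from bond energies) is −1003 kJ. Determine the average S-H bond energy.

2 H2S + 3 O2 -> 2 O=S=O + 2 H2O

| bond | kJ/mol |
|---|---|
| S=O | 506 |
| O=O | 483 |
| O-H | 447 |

D(S-H) ≈ 340 kJ/mol

Let D be the S-H bond energy.
Σ(broken) = 3×483 + 4×D = 1449 + 4D
Σ(formed) = 4×447 + 4×506 = 3812
ΔH = Σ(broken) − Σ(formed) = (1449 + 4D) − (3812) = −2363 + 4D
Setting this equal to −1003 kJ gives 4D = 1360, so D = 340 kJ/mol.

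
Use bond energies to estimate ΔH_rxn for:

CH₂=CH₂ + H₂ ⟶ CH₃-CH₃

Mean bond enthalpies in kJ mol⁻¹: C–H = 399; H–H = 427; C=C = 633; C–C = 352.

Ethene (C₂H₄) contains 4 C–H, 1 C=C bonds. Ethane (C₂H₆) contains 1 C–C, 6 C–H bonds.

Bonds broken (reactants):
  C–H: 4 × 399 = 1596
  C=C: 1 × 633 = 633
  H–H: 1 × 427 = 427
  Σ(broken) = 2656 kJ
Bonds formed (products):
  C–C: 1 × 352 = 352
  C–H: 6 × 399 = 2394
  Σ(formed) = 2746 kJ
ΔH = Σ(broken) − Σ(formed) = 2656 − 2746 = −90 kJ

ΔH ≈ −90 kJ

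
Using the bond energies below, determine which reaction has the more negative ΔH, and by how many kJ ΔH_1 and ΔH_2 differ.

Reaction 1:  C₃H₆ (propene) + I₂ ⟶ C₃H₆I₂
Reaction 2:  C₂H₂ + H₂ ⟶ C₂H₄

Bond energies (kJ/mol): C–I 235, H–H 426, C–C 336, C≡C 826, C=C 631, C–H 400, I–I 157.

Reaction 1:
  Bonds broken (reactants):
    C–C: 1 × 336 = 336
    C–H: 6 × 400 = 2400
    C=C: 1 × 631 = 631
    I–I: 1 × 157 = 157
    Σ(broken) = 3524 kJ
  Bonds formed (products):
    C–C: 2 × 336 = 672
    C–H: 6 × 400 = 2400
    C–I: 2 × 235 = 470
    Σ(formed) = 3542 kJ
  ΔH_1 = 3524 − 3542 = −18 kJ
Reaction 2:
  Bonds broken (reactants):
    C≡C: 1 × 826 = 826
    C–H: 2 × 400 = 800
    H–H: 1 × 426 = 426
    Σ(broken) = 2052 kJ
  Bonds formed (products):
    C–H: 4 × 400 = 1600
    C=C: 1 × 631 = 631
    Σ(formed) = 2231 kJ
  ΔH_2 = 2052 − 2231 = −179 kJ
ΔH_1 − ΔH_2 = +161 kJ, so reaction 2 has the more negative ΔH; |ΔH_1 − ΔH_2| = 161 kJ.

Reaction 2, by 161 kJ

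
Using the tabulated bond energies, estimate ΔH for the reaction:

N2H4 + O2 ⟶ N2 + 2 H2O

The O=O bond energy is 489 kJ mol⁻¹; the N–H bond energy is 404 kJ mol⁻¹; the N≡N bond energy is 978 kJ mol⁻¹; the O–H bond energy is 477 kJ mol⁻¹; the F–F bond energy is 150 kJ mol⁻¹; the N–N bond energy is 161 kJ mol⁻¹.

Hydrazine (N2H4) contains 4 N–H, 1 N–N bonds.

ΔH ≈ −620 kJ

Bonds broken (reactants):
  N–H: 4 × 404 = 1616
  N–N: 1 × 161 = 161
  O=O: 1 × 489 = 489
  Σ(broken) = 2266 kJ
Bonds formed (products):
  N≡N: 1 × 978 = 978
  O–H: 4 × 477 = 1908
  Σ(formed) = 2886 kJ
ΔH = Σ(broken) − Σ(formed) = 2266 − 2886 = −620 kJ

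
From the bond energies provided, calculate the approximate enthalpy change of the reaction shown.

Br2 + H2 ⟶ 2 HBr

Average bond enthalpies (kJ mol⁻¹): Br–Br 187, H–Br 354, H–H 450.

ΔH ≈ −71 kJ

Bonds broken (reactants):
  Br–Br: 1 × 187 = 187
  H–H: 1 × 450 = 450
  Σ(broken) = 637 kJ
Bonds formed (products):
  H–Br: 2 × 354 = 708
  Σ(formed) = 708 kJ
ΔH = Σ(broken) − Σ(formed) = 637 − 708 = −71 kJ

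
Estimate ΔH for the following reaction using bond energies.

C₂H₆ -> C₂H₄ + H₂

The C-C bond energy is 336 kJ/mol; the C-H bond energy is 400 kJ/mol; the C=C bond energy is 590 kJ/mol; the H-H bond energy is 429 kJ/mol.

ΔH ≈ +117 kJ

Bonds broken (reactants):
  C-C: 1 × 336 = 336
  C-H: 6 × 400 = 2400
  Σ(broken) = 2736 kJ
Bonds formed (products):
  C-H: 4 × 400 = 1600
  C=C: 1 × 590 = 590
  H-H: 1 × 429 = 429
  Σ(formed) = 2619 kJ
ΔH = Σ(broken) − Σ(formed) = 2736 − 2619 = +117 kJ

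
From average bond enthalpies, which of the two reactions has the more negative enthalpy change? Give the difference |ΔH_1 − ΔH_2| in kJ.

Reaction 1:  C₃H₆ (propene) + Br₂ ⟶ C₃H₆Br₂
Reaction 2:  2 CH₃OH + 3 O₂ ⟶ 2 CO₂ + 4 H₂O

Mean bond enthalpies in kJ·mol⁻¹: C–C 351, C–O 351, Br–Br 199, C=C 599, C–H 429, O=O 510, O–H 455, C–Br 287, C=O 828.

Reaction 1:
  Bonds broken (reactants):
    Br–Br: 1 × 199 = 199
    C–C: 1 × 351 = 351
    C–H: 6 × 429 = 2574
    C=C: 1 × 599 = 599
    Σ(broken) = 3723 kJ
  Bonds formed (products):
    C–Br: 2 × 287 = 574
    C–C: 2 × 351 = 702
    C–H: 6 × 429 = 2574
    Σ(formed) = 3850 kJ
  ΔH_1 = 3723 − 3850 = −127 kJ
Reaction 2:
  Bonds broken (reactants):
    C–H: 6 × 429 = 2574
    C–O: 2 × 351 = 702
    O–H: 2 × 455 = 910
    O=O: 3 × 510 = 1530
    Σ(broken) = 5716 kJ
  Bonds formed (products):
    C=O: 4 × 828 = 3312
    O–H: 8 × 455 = 3640
    Σ(formed) = 6952 kJ
  ΔH_2 = 5716 − 6952 = −1236 kJ
ΔH_1 − ΔH_2 = +1109 kJ, so reaction 2 has the more negative ΔH; |ΔH_1 − ΔH_2| = 1109 kJ.

Reaction 2, by 1109 kJ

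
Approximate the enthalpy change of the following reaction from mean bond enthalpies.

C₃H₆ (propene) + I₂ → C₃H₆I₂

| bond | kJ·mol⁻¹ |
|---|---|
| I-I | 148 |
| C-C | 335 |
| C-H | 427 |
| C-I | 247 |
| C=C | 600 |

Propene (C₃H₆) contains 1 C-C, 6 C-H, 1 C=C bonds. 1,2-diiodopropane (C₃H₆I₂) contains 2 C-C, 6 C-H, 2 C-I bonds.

ΔH ≈ −81 kJ

Bonds broken (reactants):
  C-C: 1 × 335 = 335
  C-H: 6 × 427 = 2562
  C=C: 1 × 600 = 600
  I-I: 1 × 148 = 148
  Σ(broken) = 3645 kJ
Bonds formed (products):
  C-C: 2 × 335 = 670
  C-H: 6 × 427 = 2562
  C-I: 2 × 247 = 494
  Σ(formed) = 3726 kJ
ΔH = Σ(broken) − Σ(formed) = 3645 − 3726 = −81 kJ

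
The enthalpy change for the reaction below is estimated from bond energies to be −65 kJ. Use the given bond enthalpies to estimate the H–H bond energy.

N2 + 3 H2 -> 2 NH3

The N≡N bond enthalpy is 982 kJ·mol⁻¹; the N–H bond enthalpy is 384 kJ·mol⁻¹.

D(H–H) ≈ 419 kJ/mol

Let D be the H–H bond energy.
Σ(broken) = 3×D + 1×982 = 982 + 3D
Σ(formed) = 6×384 = 2304
ΔH = Σ(broken) − Σ(formed) = (982 + 3D) − (2304) = −1322 + 3D
Setting this equal to −65 kJ gives 3D = 1257, so D = 419 kJ/mol.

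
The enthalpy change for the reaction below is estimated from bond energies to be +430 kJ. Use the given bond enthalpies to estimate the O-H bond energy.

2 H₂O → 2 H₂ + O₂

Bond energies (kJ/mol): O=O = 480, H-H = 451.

D(O-H) ≈ 453 kJ/mol

Let D be the O-H bond energy.
Σ(broken) = 4×D = 4D
Σ(formed) = 2×451 + 1×480 = 1382
ΔH = Σ(broken) − Σ(formed) = (4D) − (1382) = −1382 + 4D
Setting this equal to +430 kJ gives 4D = 1812, so D = 453 kJ/mol.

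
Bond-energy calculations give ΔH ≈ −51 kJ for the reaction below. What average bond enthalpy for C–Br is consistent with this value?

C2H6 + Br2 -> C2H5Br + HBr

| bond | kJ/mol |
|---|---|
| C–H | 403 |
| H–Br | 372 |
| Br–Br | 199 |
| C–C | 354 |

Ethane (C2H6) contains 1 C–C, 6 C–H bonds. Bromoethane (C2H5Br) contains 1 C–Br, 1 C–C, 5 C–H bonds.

Let D be the C–Br bond energy.
Σ(broken) = 1×199 + 1×354 + 6×403 = 2971
Σ(formed) = 1×D + 1×354 + 5×403 + 1×372 = 2741 + D
ΔH = Σ(broken) − Σ(formed) = (2971) − (2741 + D) = +230 − D
Setting this equal to −51 kJ gives D = 281 kJ/mol.

D(C–Br) ≈ 281 kJ/mol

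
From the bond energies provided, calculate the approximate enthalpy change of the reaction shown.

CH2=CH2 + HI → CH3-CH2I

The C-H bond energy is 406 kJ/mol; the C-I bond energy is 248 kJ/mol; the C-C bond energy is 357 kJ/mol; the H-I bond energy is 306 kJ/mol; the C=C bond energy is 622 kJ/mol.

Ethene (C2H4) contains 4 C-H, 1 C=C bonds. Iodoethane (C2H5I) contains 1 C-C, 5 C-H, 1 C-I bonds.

ΔH ≈ −83 kJ

Bonds broken (reactants):
  C-H: 4 × 406 = 1624
  C=C: 1 × 622 = 622
  H-I: 1 × 306 = 306
  Σ(broken) = 2552 kJ
Bonds formed (products):
  C-C: 1 × 357 = 357
  C-H: 5 × 406 = 2030
  C-I: 1 × 248 = 248
  Σ(formed) = 2635 kJ
ΔH = Σ(broken) − Σ(formed) = 2552 − 2635 = −83 kJ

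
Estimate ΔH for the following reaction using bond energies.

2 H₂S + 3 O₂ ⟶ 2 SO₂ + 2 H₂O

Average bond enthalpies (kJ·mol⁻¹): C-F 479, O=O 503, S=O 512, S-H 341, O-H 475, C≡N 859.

ΔH ≈ −1075 kJ

Bonds broken (reactants):
  O=O: 3 × 503 = 1509
  S-H: 4 × 341 = 1364
  Σ(broken) = 2873 kJ
Bonds formed (products):
  O-H: 4 × 475 = 1900
  S=O: 4 × 512 = 2048
  Σ(formed) = 3948 kJ
ΔH = Σ(broken) − Σ(formed) = 2873 − 3948 = −1075 kJ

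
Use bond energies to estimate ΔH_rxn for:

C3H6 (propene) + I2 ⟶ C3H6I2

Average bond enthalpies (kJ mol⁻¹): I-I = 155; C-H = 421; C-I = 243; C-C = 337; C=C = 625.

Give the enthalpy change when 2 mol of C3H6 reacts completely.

ΔH = −86 kJ

Bonds broken (reactants):
  C-C: 1 × 337 = 337
  C-H: 6 × 421 = 2526
  C=C: 1 × 625 = 625
  I-I: 1 × 155 = 155
  Σ(broken) = 3643 kJ
Bonds formed (products):
  C-C: 2 × 337 = 674
  C-H: 6 × 421 = 2526
  C-I: 2 × 243 = 486
  Σ(formed) = 3686 kJ
ΔH = Σ(broken) − Σ(formed) = 3643 − 3686 = −43 kJ
For 2× the reaction as written: 2 × (−43) = −86 kJ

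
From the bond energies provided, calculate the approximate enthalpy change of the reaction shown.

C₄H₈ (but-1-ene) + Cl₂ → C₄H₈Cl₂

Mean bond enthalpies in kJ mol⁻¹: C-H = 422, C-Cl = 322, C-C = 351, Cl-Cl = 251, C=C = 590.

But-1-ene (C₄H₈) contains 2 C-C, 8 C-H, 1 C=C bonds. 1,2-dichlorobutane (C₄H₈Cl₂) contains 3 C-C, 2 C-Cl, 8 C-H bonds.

ΔH ≈ −154 kJ

Bonds broken (reactants):
  C-C: 2 × 351 = 702
  C-H: 8 × 422 = 3376
  C=C: 1 × 590 = 590
  Cl-Cl: 1 × 251 = 251
  Σ(broken) = 4919 kJ
Bonds formed (products):
  C-C: 3 × 351 = 1053
  C-Cl: 2 × 322 = 644
  C-H: 8 × 422 = 3376
  Σ(formed) = 5073 kJ
ΔH = Σ(broken) − Σ(formed) = 4919 − 5073 = −154 kJ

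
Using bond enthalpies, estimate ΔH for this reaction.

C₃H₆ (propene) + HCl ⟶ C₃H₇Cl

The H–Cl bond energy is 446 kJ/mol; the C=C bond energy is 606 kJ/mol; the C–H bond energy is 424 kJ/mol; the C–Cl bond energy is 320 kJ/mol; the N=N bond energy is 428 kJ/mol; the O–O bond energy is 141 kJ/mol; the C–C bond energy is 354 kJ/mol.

Bonds broken (reactants):
  C–C: 1 × 354 = 354
  C–H: 6 × 424 = 2544
  C=C: 1 × 606 = 606
  H–Cl: 1 × 446 = 446
  Σ(broken) = 3950 kJ
Bonds formed (products):
  C–C: 2 × 354 = 708
  C–Cl: 1 × 320 = 320
  C–H: 7 × 424 = 2968
  Σ(formed) = 3996 kJ
ΔH = Σ(broken) − Σ(formed) = 3950 − 3996 = −46 kJ

ΔH ≈ −46 kJ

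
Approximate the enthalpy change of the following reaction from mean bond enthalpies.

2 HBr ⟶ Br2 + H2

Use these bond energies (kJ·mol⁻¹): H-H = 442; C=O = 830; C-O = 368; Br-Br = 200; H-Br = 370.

Bonds broken (reactants):
  H-Br: 2 × 370 = 740
  Σ(broken) = 740 kJ
Bonds formed (products):
  Br-Br: 1 × 200 = 200
  H-H: 1 × 442 = 442
  Σ(formed) = 642 kJ
ΔH = Σ(broken) − Σ(formed) = 740 − 642 = +98 kJ

ΔH ≈ +98 kJ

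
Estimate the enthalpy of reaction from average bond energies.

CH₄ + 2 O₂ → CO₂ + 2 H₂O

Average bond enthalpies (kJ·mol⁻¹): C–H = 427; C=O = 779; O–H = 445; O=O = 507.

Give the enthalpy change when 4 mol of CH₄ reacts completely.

Bonds broken (reactants):
  C–H: 4 × 427 = 1708
  O=O: 2 × 507 = 1014
  Σ(broken) = 2722 kJ
Bonds formed (products):
  C=O: 2 × 779 = 1558
  O–H: 4 × 445 = 1780
  Σ(formed) = 3338 kJ
ΔH = Σ(broken) − Σ(formed) = 2722 − 3338 = −616 kJ
For 4× the reaction as written: 4 × (−616) = −2464 kJ

ΔH = −2464 kJ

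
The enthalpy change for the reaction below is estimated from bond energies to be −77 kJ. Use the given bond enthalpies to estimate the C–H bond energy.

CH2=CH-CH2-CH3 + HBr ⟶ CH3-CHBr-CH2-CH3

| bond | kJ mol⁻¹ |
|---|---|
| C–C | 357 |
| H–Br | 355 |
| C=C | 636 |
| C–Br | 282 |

Let D be the C–H bond energy.
Σ(broken) = 2×357 + 8×D + 1×636 + 1×355 = 1705 + 8D
Σ(formed) = 1×282 + 3×357 + 9×D = 1353 + 9D
ΔH = Σ(broken) − Σ(formed) = (1705 + 8D) − (1353 + 9D) = +352 − D
Setting this equal to −77 kJ gives D = 429 kJ/mol.

D(C–H) ≈ 429 kJ/mol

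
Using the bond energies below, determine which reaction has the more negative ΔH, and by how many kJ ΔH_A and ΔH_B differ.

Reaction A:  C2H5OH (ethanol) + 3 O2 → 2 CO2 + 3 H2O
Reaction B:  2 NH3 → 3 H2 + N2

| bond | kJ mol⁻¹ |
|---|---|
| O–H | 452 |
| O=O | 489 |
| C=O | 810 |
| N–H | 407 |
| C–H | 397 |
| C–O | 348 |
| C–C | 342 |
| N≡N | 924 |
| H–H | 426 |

Reaction A:
  Bonds broken (reactants):
    C–C: 1 × 342 = 342
    C–H: 5 × 397 = 1985
    C–O: 1 × 348 = 348
    O–H: 1 × 452 = 452
    O=O: 3 × 489 = 1467
    Σ(broken) = 4594 kJ
  Bonds formed (products):
    C=O: 4 × 810 = 3240
    O–H: 6 × 452 = 2712
    Σ(formed) = 5952 kJ
  ΔH_A = 4594 − 5952 = −1358 kJ
Reaction B:
  Bonds broken (reactants):
    N–H: 6 × 407 = 2442
    Σ(broken) = 2442 kJ
  Bonds formed (products):
    H–H: 3 × 426 = 1278
    N≡N: 1 × 924 = 924
    Σ(formed) = 2202 kJ
  ΔH_B = 2442 − 2202 = +240 kJ
ΔH_A − ΔH_B = −1598 kJ, so reaction A has the more negative ΔH; |ΔH_A − ΔH_B| = 1598 kJ.

Reaction A, by 1598 kJ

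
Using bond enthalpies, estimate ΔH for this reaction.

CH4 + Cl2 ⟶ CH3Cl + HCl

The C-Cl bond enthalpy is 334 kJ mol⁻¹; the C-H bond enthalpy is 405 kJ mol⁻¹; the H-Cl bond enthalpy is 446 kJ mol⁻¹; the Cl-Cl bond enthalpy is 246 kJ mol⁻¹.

Bonds broken (reactants):
  C-H: 4 × 405 = 1620
  Cl-Cl: 1 × 246 = 246
  Σ(broken) = 1866 kJ
Bonds formed (products):
  C-Cl: 1 × 334 = 334
  C-H: 3 × 405 = 1215
  H-Cl: 1 × 446 = 446
  Σ(formed) = 1995 kJ
ΔH = Σ(broken) − Σ(formed) = 1866 − 1995 = −129 kJ

ΔH ≈ −129 kJ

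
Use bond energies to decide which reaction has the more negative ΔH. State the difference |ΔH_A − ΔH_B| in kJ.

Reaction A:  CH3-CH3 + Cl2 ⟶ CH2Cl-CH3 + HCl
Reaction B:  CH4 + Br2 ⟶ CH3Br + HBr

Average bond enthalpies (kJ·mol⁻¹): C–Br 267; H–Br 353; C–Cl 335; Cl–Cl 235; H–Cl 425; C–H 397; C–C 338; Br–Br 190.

Reaction A, by 95 kJ

Reaction A:
  Bonds broken (reactants):
    C–C: 1 × 338 = 338
    C–H: 6 × 397 = 2382
    Cl–Cl: 1 × 235 = 235
    Σ(broken) = 2955 kJ
  Bonds formed (products):
    C–C: 1 × 338 = 338
    C–Cl: 1 × 335 = 335
    C–H: 5 × 397 = 1985
    H–Cl: 1 × 425 = 425
    Σ(formed) = 3083 kJ
  ΔH_A = 2955 − 3083 = −128 kJ
Reaction B:
  Bonds broken (reactants):
    Br–Br: 1 × 190 = 190
    C–H: 4 × 397 = 1588
    Σ(broken) = 1778 kJ
  Bonds formed (products):
    C–Br: 1 × 267 = 267
    C–H: 3 × 397 = 1191
    H–Br: 1 × 353 = 353
    Σ(formed) = 1811 kJ
  ΔH_B = 1778 − 1811 = −33 kJ
ΔH_A − ΔH_B = −95 kJ, so reaction A has the more negative ΔH; |ΔH_A − ΔH_B| = 95 kJ.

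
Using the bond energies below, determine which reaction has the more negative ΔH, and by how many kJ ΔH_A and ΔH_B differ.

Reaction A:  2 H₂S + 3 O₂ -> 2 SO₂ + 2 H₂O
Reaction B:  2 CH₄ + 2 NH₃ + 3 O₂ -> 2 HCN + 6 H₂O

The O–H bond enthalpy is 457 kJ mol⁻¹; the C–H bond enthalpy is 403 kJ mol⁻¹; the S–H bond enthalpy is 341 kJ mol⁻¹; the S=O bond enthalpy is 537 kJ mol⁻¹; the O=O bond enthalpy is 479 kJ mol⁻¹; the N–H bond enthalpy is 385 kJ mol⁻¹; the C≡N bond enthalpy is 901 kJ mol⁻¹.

Reaction A:
  Bonds broken (reactants):
    O=O: 3 × 479 = 1437
    S–H: 4 × 341 = 1364
    Σ(broken) = 2801 kJ
  Bonds formed (products):
    O–H: 4 × 457 = 1828
    S=O: 4 × 537 = 2148
    Σ(formed) = 3976 kJ
  ΔH_A = 2801 − 3976 = −1175 kJ
Reaction B:
  Bonds broken (reactants):
    C–H: 8 × 403 = 3224
    N–H: 6 × 385 = 2310
    O=O: 3 × 479 = 1437
    Σ(broken) = 6971 kJ
  Bonds formed (products):
    C≡N: 2 × 901 = 1802
    C–H: 2 × 403 = 806
    O–H: 12 × 457 = 5484
    Σ(formed) = 8092 kJ
  ΔH_B = 6971 − 8092 = −1121 kJ
ΔH_A − ΔH_B = −54 kJ, so reaction A has the more negative ΔH; |ΔH_A − ΔH_B| = 54 kJ.

Reaction A, by 54 kJ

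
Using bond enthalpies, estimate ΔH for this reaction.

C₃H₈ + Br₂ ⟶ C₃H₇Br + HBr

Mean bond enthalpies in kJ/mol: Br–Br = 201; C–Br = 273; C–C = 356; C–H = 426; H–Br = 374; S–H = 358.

ΔH ≈ −20 kJ

Bonds broken (reactants):
  Br–Br: 1 × 201 = 201
  C–C: 2 × 356 = 712
  C–H: 8 × 426 = 3408
  Σ(broken) = 4321 kJ
Bonds formed (products):
  C–Br: 1 × 273 = 273
  C–C: 2 × 356 = 712
  C–H: 7 × 426 = 2982
  H–Br: 1 × 374 = 374
  Σ(formed) = 4341 kJ
ΔH = Σ(broken) − Σ(formed) = 4321 − 4341 = −20 kJ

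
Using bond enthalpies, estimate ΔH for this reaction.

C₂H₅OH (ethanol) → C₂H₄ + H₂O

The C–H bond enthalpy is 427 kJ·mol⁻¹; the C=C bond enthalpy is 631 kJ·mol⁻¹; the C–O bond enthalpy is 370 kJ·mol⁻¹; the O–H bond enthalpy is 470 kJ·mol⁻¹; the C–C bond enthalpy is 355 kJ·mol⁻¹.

ΔH ≈ +51 kJ

Bonds broken (reactants):
  C–C: 1 × 355 = 355
  C–H: 5 × 427 = 2135
  C–O: 1 × 370 = 370
  O–H: 1 × 470 = 470
  Σ(broken) = 3330 kJ
Bonds formed (products):
  C–H: 4 × 427 = 1708
  C=C: 1 × 631 = 631
  O–H: 2 × 470 = 940
  Σ(formed) = 3279 kJ
ΔH = Σ(broken) − Σ(formed) = 3330 − 3279 = +51 kJ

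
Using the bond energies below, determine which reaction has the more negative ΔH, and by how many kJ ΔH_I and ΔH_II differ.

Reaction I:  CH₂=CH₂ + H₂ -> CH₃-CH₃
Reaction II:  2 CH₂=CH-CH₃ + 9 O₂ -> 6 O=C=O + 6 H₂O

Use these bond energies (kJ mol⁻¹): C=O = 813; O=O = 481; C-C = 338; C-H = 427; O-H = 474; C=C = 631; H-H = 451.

Reaction I:
  Bonds broken (reactants):
    C-H: 4 × 427 = 1708
    C=C: 1 × 631 = 631
    H-H: 1 × 451 = 451
    Σ(broken) = 2790 kJ
  Bonds formed (products):
    C-C: 1 × 338 = 338
    C-H: 6 × 427 = 2562
    Σ(formed) = 2900 kJ
  ΔH_I = 2790 − 2900 = −110 kJ
Reaction II:
  Bonds broken (reactants):
    C-C: 2 × 338 = 676
    C-H: 12 × 427 = 5124
    C=C: 2 × 631 = 1262
    O=O: 9 × 481 = 4329
    Σ(broken) = 11391 kJ
  Bonds formed (products):
    C=O: 12 × 813 = 9756
    O-H: 12 × 474 = 5688
    Σ(formed) = 15444 kJ
  ΔH_II = 11391 − 15444 = −4053 kJ
ΔH_I − ΔH_II = +3943 kJ, so reaction II has the more negative ΔH; |ΔH_I − ΔH_II| = 3943 kJ.

Reaction II, by 3943 kJ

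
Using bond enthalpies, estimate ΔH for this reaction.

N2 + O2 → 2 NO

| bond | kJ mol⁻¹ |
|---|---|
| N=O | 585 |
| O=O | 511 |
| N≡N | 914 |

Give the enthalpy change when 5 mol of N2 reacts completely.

Bonds broken (reactants):
  N≡N: 1 × 914 = 914
  O=O: 1 × 511 = 511
  Σ(broken) = 1425 kJ
Bonds formed (products):
  N=O: 2 × 585 = 1170
  Σ(formed) = 1170 kJ
ΔH = Σ(broken) − Σ(formed) = 1425 − 1170 = +255 kJ
For 5× the reaction as written: 5 × (+255) = +1275 kJ

ΔH = +1275 kJ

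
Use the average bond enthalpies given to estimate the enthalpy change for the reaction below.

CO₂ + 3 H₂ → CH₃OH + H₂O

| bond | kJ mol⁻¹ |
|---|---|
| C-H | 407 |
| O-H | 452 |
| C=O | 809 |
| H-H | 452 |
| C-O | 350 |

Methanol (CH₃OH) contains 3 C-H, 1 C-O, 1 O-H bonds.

ΔH ≈ +47 kJ

Bonds broken (reactants):
  C=O: 2 × 809 = 1618
  H-H: 3 × 452 = 1356
  Σ(broken) = 2974 kJ
Bonds formed (products):
  C-H: 3 × 407 = 1221
  C-O: 1 × 350 = 350
  O-H: 3 × 452 = 1356
  Σ(formed) = 2927 kJ
ΔH = Σ(broken) − Σ(formed) = 2974 − 2927 = +47 kJ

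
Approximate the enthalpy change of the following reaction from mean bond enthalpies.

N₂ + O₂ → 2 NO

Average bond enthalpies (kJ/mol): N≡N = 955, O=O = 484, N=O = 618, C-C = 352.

ΔH ≈ +203 kJ

Bonds broken (reactants):
  N≡N: 1 × 955 = 955
  O=O: 1 × 484 = 484
  Σ(broken) = 1439 kJ
Bonds formed (products):
  N=O: 2 × 618 = 1236
  Σ(formed) = 1236 kJ
ΔH = Σ(broken) − Σ(formed) = 1439 − 1236 = +203 kJ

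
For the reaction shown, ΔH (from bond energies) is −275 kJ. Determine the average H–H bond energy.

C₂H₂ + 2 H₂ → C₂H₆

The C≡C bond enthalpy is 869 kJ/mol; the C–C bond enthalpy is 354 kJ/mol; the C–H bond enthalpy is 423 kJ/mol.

D(H–H) ≈ 451 kJ/mol

Let D be the H–H bond energy.
Σ(broken) = 1×869 + 2×423 + 2×D = 1715 + 2D
Σ(formed) = 1×354 + 6×423 = 2892
ΔH = Σ(broken) − Σ(formed) = (1715 + 2D) − (2892) = −1177 + 2D
Setting this equal to −275 kJ gives 2D = 902, so D = 451 kJ/mol.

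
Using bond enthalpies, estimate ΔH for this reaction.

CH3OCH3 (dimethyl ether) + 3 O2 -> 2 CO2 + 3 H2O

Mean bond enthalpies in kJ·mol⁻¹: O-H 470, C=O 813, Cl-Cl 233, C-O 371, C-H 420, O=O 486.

ΔH ≈ −1352 kJ

Bonds broken (reactants):
  C-H: 6 × 420 = 2520
  C-O: 2 × 371 = 742
  O=O: 3 × 486 = 1458
  Σ(broken) = 4720 kJ
Bonds formed (products):
  C=O: 4 × 813 = 3252
  O-H: 6 × 470 = 2820
  Σ(formed) = 6072 kJ
ΔH = Σ(broken) − Σ(formed) = 4720 − 6072 = −1352 kJ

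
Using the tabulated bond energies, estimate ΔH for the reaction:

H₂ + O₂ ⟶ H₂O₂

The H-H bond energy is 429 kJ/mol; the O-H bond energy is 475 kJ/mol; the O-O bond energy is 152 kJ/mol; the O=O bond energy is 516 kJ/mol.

Bonds broken (reactants):
  H-H: 1 × 429 = 429
  O=O: 1 × 516 = 516
  Σ(broken) = 945 kJ
Bonds formed (products):
  O-H: 2 × 475 = 950
  O-O: 1 × 152 = 152
  Σ(formed) = 1102 kJ
ΔH = Σ(broken) − Σ(formed) = 945 − 1102 = −157 kJ

ΔH ≈ −157 kJ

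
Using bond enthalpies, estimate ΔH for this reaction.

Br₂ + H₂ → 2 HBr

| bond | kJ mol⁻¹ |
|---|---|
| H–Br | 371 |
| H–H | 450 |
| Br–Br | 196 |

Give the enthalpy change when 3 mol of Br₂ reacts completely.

Bonds broken (reactants):
  Br–Br: 1 × 196 = 196
  H–H: 1 × 450 = 450
  Σ(broken) = 646 kJ
Bonds formed (products):
  H–Br: 2 × 371 = 742
  Σ(formed) = 742 kJ
ΔH = Σ(broken) − Σ(formed) = 646 − 742 = −96 kJ
For 3× the reaction as written: 3 × (−96) = −288 kJ

ΔH = −288 kJ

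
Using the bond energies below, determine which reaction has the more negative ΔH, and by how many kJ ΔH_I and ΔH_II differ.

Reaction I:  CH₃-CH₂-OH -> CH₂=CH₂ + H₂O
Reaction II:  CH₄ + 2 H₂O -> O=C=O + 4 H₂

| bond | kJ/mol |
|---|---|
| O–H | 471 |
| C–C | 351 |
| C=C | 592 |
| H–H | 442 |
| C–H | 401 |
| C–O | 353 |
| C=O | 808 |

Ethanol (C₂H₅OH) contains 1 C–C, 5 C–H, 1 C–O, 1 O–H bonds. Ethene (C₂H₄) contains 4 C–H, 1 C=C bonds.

Reaction I, by 62 kJ

Reaction I:
  Bonds broken (reactants):
    C–C: 1 × 351 = 351
    C–H: 5 × 401 = 2005
    C–O: 1 × 353 = 353
    O–H: 1 × 471 = 471
    Σ(broken) = 3180 kJ
  Bonds formed (products):
    C–H: 4 × 401 = 1604
    C=C: 1 × 592 = 592
    O–H: 2 × 471 = 942
    Σ(formed) = 3138 kJ
  ΔH_I = 3180 − 3138 = +42 kJ
Reaction II:
  Bonds broken (reactants):
    C–H: 4 × 401 = 1604
    O–H: 4 × 471 = 1884
    Σ(broken) = 3488 kJ
  Bonds formed (products):
    C=O: 2 × 808 = 1616
    H–H: 4 × 442 = 1768
    Σ(formed) = 3384 kJ
  ΔH_II = 3488 − 3384 = +104 kJ
ΔH_I − ΔH_II = −62 kJ, so reaction I has the more negative ΔH; |ΔH_I − ΔH_II| = 62 kJ.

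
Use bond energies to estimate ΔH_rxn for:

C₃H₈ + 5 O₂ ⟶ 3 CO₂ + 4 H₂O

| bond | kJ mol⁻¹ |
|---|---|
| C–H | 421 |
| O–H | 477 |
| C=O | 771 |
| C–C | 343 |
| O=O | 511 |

Bonds broken (reactants):
  C–C: 2 × 343 = 686
  C–H: 8 × 421 = 3368
  O=O: 5 × 511 = 2555
  Σ(broken) = 6609 kJ
Bonds formed (products):
  C=O: 6 × 771 = 4626
  O–H: 8 × 477 = 3816
  Σ(formed) = 8442 kJ
ΔH = Σ(broken) − Σ(formed) = 6609 − 8442 = −1833 kJ

ΔH ≈ −1833 kJ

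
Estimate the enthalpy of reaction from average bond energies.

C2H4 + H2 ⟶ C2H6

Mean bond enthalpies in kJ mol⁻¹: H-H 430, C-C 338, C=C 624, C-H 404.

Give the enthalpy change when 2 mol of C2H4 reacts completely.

ΔH = −184 kJ

Bonds broken (reactants):
  C-H: 4 × 404 = 1616
  C=C: 1 × 624 = 624
  H-H: 1 × 430 = 430
  Σ(broken) = 2670 kJ
Bonds formed (products):
  C-C: 1 × 338 = 338
  C-H: 6 × 404 = 2424
  Σ(formed) = 2762 kJ
ΔH = Σ(broken) − Σ(formed) = 2670 − 2762 = −92 kJ
For 2× the reaction as written: 2 × (−92) = −184 kJ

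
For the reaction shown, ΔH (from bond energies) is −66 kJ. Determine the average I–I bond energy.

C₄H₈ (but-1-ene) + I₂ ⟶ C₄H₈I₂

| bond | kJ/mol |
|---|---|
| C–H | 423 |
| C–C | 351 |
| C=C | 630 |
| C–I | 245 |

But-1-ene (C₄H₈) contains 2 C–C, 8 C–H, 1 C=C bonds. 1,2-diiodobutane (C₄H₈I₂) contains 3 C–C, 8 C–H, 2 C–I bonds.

D(I–I) ≈ 145 kJ/mol

Let D be the I–I bond energy.
Σ(broken) = 2×351 + 8×423 + 1×630 + 1×D = 4716 + D
Σ(formed) = 3×351 + 8×423 + 2×245 = 4927
ΔH = Σ(broken) − Σ(formed) = (4716 + D) − (4927) = −211 + D
Setting this equal to −66 kJ gives D = 145 kJ/mol.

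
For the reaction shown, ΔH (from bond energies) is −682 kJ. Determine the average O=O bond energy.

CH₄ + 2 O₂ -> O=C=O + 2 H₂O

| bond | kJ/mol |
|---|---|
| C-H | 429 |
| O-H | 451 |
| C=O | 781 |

Let D be the O=O bond energy.
Σ(broken) = 4×429 + 2×D = 1716 + 2D
Σ(formed) = 2×781 + 4×451 = 3366
ΔH = Σ(broken) − Σ(formed) = (1716 + 2D) − (3366) = −1650 + 2D
Setting this equal to −682 kJ gives 2D = 968, so D = 484 kJ/mol.

D(O=O) ≈ 484 kJ/mol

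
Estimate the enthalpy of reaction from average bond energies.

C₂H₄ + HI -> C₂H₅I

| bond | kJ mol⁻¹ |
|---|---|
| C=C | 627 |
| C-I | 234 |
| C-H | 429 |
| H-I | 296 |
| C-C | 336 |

ΔH ≈ −76 kJ

Bonds broken (reactants):
  C-H: 4 × 429 = 1716
  C=C: 1 × 627 = 627
  H-I: 1 × 296 = 296
  Σ(broken) = 2639 kJ
Bonds formed (products):
  C-C: 1 × 336 = 336
  C-H: 5 × 429 = 2145
  C-I: 1 × 234 = 234
  Σ(formed) = 2715 kJ
ΔH = Σ(broken) − Σ(formed) = 2639 − 2715 = −76 kJ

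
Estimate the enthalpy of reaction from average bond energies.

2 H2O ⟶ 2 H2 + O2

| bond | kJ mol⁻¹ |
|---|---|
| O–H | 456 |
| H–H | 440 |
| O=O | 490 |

Bonds broken (reactants):
  O–H: 4 × 456 = 1824
  Σ(broken) = 1824 kJ
Bonds formed (products):
  H–H: 2 × 440 = 880
  O=O: 1 × 490 = 490
  Σ(formed) = 1370 kJ
ΔH = Σ(broken) − Σ(formed) = 1824 − 1370 = +454 kJ

ΔH ≈ +454 kJ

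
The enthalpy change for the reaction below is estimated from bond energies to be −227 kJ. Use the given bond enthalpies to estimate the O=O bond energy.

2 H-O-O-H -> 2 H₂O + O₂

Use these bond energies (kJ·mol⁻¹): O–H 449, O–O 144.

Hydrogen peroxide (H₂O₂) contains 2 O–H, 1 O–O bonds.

Let D be the O=O bond energy.
Σ(broken) = 4×449 + 2×144 = 2084
Σ(formed) = 4×449 + 1×D = 1796 + D
ΔH = Σ(broken) − Σ(formed) = (2084) − (1796 + D) = +288 − D
Setting this equal to −227 kJ gives D = 515 kJ/mol.

D(O=O) ≈ 515 kJ/mol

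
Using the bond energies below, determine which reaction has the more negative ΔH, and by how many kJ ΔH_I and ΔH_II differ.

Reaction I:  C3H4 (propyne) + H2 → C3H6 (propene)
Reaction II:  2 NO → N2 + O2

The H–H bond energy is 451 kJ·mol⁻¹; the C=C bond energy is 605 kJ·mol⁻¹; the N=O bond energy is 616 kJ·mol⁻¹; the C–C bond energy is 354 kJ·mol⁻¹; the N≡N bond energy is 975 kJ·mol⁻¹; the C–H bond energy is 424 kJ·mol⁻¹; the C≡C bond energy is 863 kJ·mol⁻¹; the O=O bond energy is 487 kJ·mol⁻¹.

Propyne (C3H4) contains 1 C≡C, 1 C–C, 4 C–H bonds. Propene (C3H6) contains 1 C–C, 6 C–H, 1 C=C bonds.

Reaction I:
  Bonds broken (reactants):
    C≡C: 1 × 863 = 863
    C–C: 1 × 354 = 354
    C–H: 4 × 424 = 1696
    H–H: 1 × 451 = 451
    Σ(broken) = 3364 kJ
  Bonds formed (products):
    C–C: 1 × 354 = 354
    C–H: 6 × 424 = 2544
    C=C: 1 × 605 = 605
    Σ(formed) = 3503 kJ
  ΔH_I = 3364 − 3503 = −139 kJ
Reaction II:
  Bonds broken (reactants):
    N=O: 2 × 616 = 1232
    Σ(broken) = 1232 kJ
  Bonds formed (products):
    N≡N: 1 × 975 = 975
    O=O: 1 × 487 = 487
    Σ(formed) = 1462 kJ
  ΔH_II = 1232 − 1462 = −230 kJ
ΔH_I − ΔH_II = +91 kJ, so reaction II has the more negative ΔH; |ΔH_I − ΔH_II| = 91 kJ.

Reaction II, by 91 kJ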